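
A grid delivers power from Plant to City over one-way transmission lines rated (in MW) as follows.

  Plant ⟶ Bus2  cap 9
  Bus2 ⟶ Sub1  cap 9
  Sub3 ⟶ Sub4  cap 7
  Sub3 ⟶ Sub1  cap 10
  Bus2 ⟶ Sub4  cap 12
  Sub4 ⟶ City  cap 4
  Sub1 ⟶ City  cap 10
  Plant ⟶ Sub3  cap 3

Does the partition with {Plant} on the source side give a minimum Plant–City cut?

Given cut capacity: 9 + 3 = 12.
Augment Plant→Bus2→Sub4→City: bottleneck 4, flow now 4.
Augment Plant→Bus2→Sub1→City: bottleneck 5, flow now 9.
Augment Plant→Sub3→Sub1→City: bottleneck 3, flow now 12.
No augmenting path remains; maximum flow = 12.
Cut capacity 12 equals the max flow, so it is a minimum cut.

Yes — it is a minimum cut (capacity 12).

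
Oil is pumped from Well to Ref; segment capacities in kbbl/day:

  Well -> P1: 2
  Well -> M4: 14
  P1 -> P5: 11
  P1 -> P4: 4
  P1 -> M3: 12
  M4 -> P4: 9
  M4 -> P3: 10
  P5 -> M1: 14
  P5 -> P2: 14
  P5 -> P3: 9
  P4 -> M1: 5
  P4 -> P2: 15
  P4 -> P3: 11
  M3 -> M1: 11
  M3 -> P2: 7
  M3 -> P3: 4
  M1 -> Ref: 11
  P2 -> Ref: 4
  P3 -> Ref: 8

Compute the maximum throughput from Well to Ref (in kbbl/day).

Augment Well→M4→P3→Ref: bottleneck 8, flow now 8.
Augment Well→P1→P5→M1→Ref: bottleneck 2, flow now 10.
Augment Well→M4→P4→M1→Ref: bottleneck 5, flow now 15.
Augment Well→M4→P4→P2→Ref: bottleneck 1, flow now 16.
No augmenting path remains; maximum flow = 16.
In the residual graph, reachable from Well: {Well}.
Min-cut edges: Well→P1 (2), Well→M4 (14); capacity 2 + 14 = 16.
This cut is saturated, so no flow can exceed 16.

16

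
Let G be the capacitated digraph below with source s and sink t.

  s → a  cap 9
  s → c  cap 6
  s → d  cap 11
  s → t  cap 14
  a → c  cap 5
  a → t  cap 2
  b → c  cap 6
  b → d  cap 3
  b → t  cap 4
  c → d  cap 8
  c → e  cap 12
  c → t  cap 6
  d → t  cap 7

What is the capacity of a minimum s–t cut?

Augment s→t: bottleneck 14, flow now 14.
Augment s→a→t: bottleneck 2, flow now 16.
Augment s→c→t: bottleneck 6, flow now 22.
Augment s→d→t: bottleneck 7, flow now 29.
No augmenting path remains; maximum flow = 29.
By max-flow min-cut, the minimum cut capacity equals the max flow.
In the residual graph, reachable from s: {s, a, c, d, e}.
Min-cut edges: s→t (14), a→t (2), c→t (6), d→t (7); capacity 14 + 2 + 6 + 7 = 29.

29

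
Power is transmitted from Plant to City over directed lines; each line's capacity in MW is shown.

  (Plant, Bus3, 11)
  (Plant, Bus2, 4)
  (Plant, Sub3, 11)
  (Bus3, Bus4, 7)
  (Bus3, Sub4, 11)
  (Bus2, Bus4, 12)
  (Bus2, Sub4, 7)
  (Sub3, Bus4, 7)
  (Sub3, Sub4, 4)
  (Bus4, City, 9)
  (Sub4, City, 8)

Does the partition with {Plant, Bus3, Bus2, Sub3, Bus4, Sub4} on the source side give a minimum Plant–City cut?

Given cut capacity: 9 + 8 = 17.
Augment Plant→Bus3→Bus4→City: bottleneck 7, flow now 7.
Augment Plant→Bus3→Sub4→City: bottleneck 4, flow now 11.
Augment Plant→Bus2→Bus4→City: bottleneck 2, flow now 13.
Augment Plant→Bus2→Sub4→City: bottleneck 2, flow now 15.
Augment Plant→Sub3→Sub4→City: bottleneck 2, flow now 17.
No augmenting path remains; maximum flow = 17.
Cut capacity 17 equals the max flow, so it is a minimum cut.

Yes — it is a minimum cut (capacity 17).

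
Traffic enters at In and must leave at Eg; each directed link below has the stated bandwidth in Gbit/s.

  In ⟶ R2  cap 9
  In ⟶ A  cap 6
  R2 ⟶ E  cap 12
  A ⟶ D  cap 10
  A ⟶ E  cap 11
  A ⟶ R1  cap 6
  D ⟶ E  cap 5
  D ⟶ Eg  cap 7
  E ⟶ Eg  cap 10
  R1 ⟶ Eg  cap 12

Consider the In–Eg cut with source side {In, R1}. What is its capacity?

27

Edges leaving {In, R1}: In→R2 (9), In→A (6), R1→Eg (12).
Cut capacity = 9 + 6 + 12 = 27.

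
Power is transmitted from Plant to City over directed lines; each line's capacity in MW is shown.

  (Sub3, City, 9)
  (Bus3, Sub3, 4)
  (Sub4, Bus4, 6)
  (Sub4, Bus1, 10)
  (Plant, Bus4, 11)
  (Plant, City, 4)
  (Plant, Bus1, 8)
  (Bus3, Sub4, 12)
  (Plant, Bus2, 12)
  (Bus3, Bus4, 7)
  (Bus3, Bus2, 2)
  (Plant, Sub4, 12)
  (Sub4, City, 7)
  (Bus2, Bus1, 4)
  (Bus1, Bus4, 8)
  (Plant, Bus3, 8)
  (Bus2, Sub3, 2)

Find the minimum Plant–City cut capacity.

17

Augment Plant→City: bottleneck 4, flow now 4.
Augment Plant→Sub4→City: bottleneck 7, flow now 11.
Augment Plant→Bus3→Sub3→City: bottleneck 4, flow now 15.
Augment Plant→Bus2→Sub3→City: bottleneck 2, flow now 17.
No augmenting path remains; maximum flow = 17.
By max-flow min-cut, the minimum cut capacity equals the max flow.
In the residual graph, reachable from Plant: {Plant, Bus3, Bus2, Sub4, Bus1, Bus4}.
Min-cut edges: Plant→City (4), Bus3→Sub3 (4), Bus2→Sub3 (2), Sub4→City (7); capacity 4 + 4 + 2 + 7 = 17.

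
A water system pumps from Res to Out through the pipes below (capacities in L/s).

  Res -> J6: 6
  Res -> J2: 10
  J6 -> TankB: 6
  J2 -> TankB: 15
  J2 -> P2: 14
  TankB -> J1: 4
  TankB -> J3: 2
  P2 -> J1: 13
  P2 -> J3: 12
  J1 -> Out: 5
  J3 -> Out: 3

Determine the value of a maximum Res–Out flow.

Augment Res→J6→TankB→J1→Out: bottleneck 4, flow now 4.
Augment Res→J6→TankB→J3→Out: bottleneck 2, flow now 6.
Augment Res→J2→P2→J1→Out: bottleneck 1, flow now 7.
Augment Res→J2→P2→J3→Out: bottleneck 1, flow now 8.
No augmenting path remains; maximum flow = 8.
In the residual graph, reachable from Res: {Res, J6, J2, TankB, P2, J1, J3}.
Min-cut edges: J1→Out (5), J3→Out (3); capacity 5 + 3 = 8.
This cut is saturated, so no flow can exceed 8.

8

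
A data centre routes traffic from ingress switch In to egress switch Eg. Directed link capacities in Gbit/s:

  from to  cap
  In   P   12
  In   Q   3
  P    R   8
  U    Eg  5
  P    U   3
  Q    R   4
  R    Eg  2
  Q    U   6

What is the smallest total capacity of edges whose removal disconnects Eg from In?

Augment In→P→R→Eg: bottleneck 2, flow now 2.
Augment In→P→U→Eg: bottleneck 3, flow now 5.
Augment In→Q→U→Eg: bottleneck 2, flow now 7.
No augmenting path remains; maximum flow = 7.
By max-flow min-cut, the minimum cut capacity equals the max flow.
In the residual graph, reachable from In: {In, P, Q, R, U}.
Min-cut edges: R→Eg (2), U→Eg (5); capacity 2 + 5 = 7.

7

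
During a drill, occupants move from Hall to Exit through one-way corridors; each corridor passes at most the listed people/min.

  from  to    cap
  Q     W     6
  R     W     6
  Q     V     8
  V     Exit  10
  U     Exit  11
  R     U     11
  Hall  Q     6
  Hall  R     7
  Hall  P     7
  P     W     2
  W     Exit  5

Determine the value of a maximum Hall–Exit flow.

Augment Hall→P→W→Exit: bottleneck 2, flow now 2.
Augment Hall→Q→V→Exit: bottleneck 6, flow now 8.
Augment Hall→R→U→Exit: bottleneck 7, flow now 15.
No augmenting path remains; maximum flow = 15.
In the residual graph, reachable from Hall: {Hall, P}.
Min-cut edges: Hall→Q (6), Hall→R (7), P→W (2); capacity 6 + 7 + 2 = 15.
This cut is saturated, so no flow can exceed 15.

15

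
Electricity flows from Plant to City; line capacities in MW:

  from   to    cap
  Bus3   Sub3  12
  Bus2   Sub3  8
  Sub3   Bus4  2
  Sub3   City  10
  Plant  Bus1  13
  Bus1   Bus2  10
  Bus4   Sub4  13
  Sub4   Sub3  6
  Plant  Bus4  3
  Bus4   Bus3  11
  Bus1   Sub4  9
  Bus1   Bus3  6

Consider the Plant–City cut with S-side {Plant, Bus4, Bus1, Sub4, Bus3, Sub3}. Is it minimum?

No — its capacity is 20, but the minimum cut has capacity 10.

Given cut capacity: 10 + 10 = 20.
Augment Plant→Bus4→Sub4→Sub3→City: bottleneck 3, flow now 3.
Augment Plant→Bus1→Sub4→Sub3→City: bottleneck 3, flow now 6.
Augment Plant→Bus1→Bus2→Sub3→City: bottleneck 4, flow now 10.
No augmenting path remains; maximum flow = 10.
In the residual graph, reachable from Plant: {Plant, Bus4, Bus1, Sub4, Bus2, Bus3, Sub3}.
Min-cut edges: Sub3→City (10); capacity 10 = 10.
Cut capacity 20 exceeds the max flow 10, so it is not minimum.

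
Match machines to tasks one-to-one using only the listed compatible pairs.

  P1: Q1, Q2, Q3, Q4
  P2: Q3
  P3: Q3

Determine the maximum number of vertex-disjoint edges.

Unit-capacity flow: source→left, listed edges, right→sink; max matching = max flow.
Augmenting path P1→Q1 (+1); matched 1.
Augmenting path P2→Q3 (+1); matched 2.
No augmenting path remains; maximum matching = 2.
König certificate: {P1, Q3} is a vertex cover of size 2 (every listed pair touches it), so no matching can be larger.

2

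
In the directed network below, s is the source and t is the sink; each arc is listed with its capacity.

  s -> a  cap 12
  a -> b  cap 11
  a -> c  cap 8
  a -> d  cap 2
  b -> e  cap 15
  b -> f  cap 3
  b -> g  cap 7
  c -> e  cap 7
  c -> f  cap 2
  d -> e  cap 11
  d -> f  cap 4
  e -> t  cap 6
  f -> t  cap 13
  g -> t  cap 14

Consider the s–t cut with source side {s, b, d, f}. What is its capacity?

Edges leaving {s, b, d, f}: s→a (12), b→e (15), b→g (7), d→e (11), f→t (13).
Cut capacity = 12 + 15 + 7 + 11 + 13 = 58.

58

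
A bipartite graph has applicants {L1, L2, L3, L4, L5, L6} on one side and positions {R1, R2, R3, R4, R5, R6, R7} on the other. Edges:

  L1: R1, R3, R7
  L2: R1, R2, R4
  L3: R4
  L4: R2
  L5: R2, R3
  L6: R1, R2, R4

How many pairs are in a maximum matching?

Unit-capacity flow: source→left, listed edges, right→sink; max matching = max flow.
Augmenting path L1→R1 (+1); matched 1.
Augmenting path L2→R2 (+1); matched 2.
Augmenting path L3→R4 (+1); matched 3.
Augmenting path L5→R3 (+1); matched 4.
Augmenting path L6→R1→L1→R7 (+1); matched 5.
No augmenting path remains; maximum matching = 5.
König certificate: {L1, L5, R1, R2, R4} is a vertex cover of size 5 (every listed pair touches it), so no matching can be larger.

5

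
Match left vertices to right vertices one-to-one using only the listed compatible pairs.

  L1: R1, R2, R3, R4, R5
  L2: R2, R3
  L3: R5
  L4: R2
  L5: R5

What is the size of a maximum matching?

4

Unit-capacity flow: source→left, listed edges, right→sink; max matching = max flow.
Augmenting path L1→R1 (+1); matched 1.
Augmenting path L2→R2 (+1); matched 2.
Augmenting path L3→R5 (+1); matched 3.
Augmenting path L4→R2→L2→R3 (+1); matched 4.
No augmenting path remains; maximum matching = 4.
König certificate: {L1, L2, L4, R5} is a vertex cover of size 4 (every listed pair touches it), so no matching can be larger.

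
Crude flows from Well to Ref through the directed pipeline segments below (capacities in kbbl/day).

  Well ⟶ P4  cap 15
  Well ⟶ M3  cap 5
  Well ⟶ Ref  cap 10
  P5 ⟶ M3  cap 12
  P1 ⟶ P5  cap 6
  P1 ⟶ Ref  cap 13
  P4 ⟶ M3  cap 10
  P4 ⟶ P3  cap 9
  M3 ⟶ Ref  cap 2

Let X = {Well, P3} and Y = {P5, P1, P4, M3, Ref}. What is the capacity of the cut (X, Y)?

Edges leaving {Well, P3}: Well→P4 (15), Well→M3 (5), Well→Ref (10).
Cut capacity = 15 + 5 + 10 = 30.

30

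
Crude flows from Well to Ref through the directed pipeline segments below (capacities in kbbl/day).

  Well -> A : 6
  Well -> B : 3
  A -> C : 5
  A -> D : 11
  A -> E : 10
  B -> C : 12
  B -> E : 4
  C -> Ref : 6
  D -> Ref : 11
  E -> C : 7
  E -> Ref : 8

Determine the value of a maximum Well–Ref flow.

9

Augment Well→A→C→Ref: bottleneck 5, flow now 5.
Augment Well→A→D→Ref: bottleneck 1, flow now 6.
Augment Well→B→C→Ref: bottleneck 1, flow now 7.
Augment Well→B→E→Ref: bottleneck 2, flow now 9.
No augmenting path remains; maximum flow = 9.
In the residual graph, reachable from Well: {Well}.
Min-cut edges: Well→A (6), Well→B (3); capacity 6 + 3 = 9.
This cut is saturated, so no flow can exceed 9.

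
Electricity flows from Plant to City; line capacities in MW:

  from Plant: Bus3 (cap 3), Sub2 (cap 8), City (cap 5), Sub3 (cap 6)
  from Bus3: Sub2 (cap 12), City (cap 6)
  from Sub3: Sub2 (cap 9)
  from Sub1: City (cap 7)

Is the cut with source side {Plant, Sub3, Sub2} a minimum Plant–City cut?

Yes — it is a minimum cut (capacity 8).

Given cut capacity: 3 + 5 = 8.
Augment Plant→City: bottleneck 5, flow now 5.
Augment Plant→Bus3→City: bottleneck 3, flow now 8.
No augmenting path remains; maximum flow = 8.
Cut capacity 8 equals the max flow, so it is a minimum cut.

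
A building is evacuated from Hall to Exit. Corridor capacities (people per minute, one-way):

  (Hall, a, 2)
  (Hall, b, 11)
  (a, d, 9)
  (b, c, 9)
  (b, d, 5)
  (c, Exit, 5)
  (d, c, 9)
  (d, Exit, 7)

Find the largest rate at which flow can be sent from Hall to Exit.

12

Augment Hall→a→d→Exit: bottleneck 2, flow now 2.
Augment Hall→b→c→Exit: bottleneck 5, flow now 7.
Augment Hall→b→d→Exit: bottleneck 5, flow now 12.
No augmenting path remains; maximum flow = 12.
In the residual graph, reachable from Hall: {Hall, b, c}.
Min-cut edges: Hall→a (2), b→d (5), c→Exit (5); capacity 2 + 5 + 5 = 12.
This cut is saturated, so no flow can exceed 12.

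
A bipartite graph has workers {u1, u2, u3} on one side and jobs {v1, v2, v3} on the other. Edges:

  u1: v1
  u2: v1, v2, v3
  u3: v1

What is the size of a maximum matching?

Unit-capacity flow: source→left, listed edges, right→sink; max matching = max flow.
Augmenting path u1→v1 (+1); matched 1.
Augmenting path u2→v2 (+1); matched 2.
No augmenting path remains; maximum matching = 2.
König certificate: {u2, v1} is a vertex cover of size 2 (every listed pair touches it), so no matching can be larger.

2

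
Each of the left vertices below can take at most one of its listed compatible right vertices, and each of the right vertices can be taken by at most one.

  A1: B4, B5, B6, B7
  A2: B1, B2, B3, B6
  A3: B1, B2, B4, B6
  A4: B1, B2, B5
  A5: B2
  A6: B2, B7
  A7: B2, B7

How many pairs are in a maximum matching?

Unit-capacity flow: source→left, listed edges, right→sink; max matching = max flow.
Augmenting path A1→B4 (+1); matched 1.
Augmenting path A2→B1 (+1); matched 2.
Augmenting path A3→B2 (+1); matched 3.
Augmenting path A4→B5 (+1); matched 4.
Augmenting path A6→B7 (+1); matched 5.
Augmenting path A5→B2→A3→B6 (+1); matched 6.
No augmenting path remains; maximum matching = 6.
König certificate: {A1, A2, A3, A4, B2, B7} is a vertex cover of size 6 (every listed pair touches it), so no matching can be larger.

6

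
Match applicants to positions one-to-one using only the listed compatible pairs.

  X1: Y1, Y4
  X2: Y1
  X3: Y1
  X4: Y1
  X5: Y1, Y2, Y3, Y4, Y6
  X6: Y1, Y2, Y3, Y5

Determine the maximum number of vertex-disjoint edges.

4

Unit-capacity flow: source→left, listed edges, right→sink; max matching = max flow.
Augmenting path X1→Y1 (+1); matched 1.
Augmenting path X5→Y2 (+1); matched 2.
Augmenting path X6→Y3 (+1); matched 3.
Augmenting path X2→Y1→X1→Y4 (+1); matched 4.
No augmenting path remains; maximum matching = 4.
König certificate: {X1, X5, X6, Y1} is a vertex cover of size 4 (every listed pair touches it), so no matching can be larger.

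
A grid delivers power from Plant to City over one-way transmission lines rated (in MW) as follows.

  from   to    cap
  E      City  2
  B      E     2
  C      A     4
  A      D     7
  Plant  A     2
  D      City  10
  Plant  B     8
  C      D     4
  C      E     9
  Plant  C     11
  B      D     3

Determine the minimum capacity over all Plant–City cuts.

Augment Plant→A→D→City: bottleneck 2, flow now 2.
Augment Plant→B→D→City: bottleneck 3, flow now 5.
Augment Plant→B→E→City: bottleneck 2, flow now 7.
Augment Plant→C→D→City: bottleneck 4, flow now 11.
Augment Plant→C→A→D→City: bottleneck 1, flow now 12.
No augmenting path remains; maximum flow = 12.
By max-flow min-cut, the minimum cut capacity equals the max flow.
In the residual graph, reachable from Plant: {Plant, A, B, C, D, E}.
Min-cut edges: D→City (10), E→City (2); capacity 10 + 2 = 12.

12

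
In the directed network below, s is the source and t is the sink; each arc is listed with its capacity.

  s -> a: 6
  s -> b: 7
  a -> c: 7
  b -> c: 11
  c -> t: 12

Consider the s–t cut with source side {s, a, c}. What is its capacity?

19

Edges leaving {s, a, c}: s→b (7), c→t (12).
Cut capacity = 7 + 12 = 19.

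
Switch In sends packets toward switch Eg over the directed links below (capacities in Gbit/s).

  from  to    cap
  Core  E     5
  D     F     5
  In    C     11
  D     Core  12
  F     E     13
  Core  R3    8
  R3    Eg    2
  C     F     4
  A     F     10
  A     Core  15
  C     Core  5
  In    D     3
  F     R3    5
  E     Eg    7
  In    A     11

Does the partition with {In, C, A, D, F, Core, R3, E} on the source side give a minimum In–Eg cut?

Given cut capacity: 2 + 7 = 9.
Augment In→C→F→R3→Eg: bottleneck 2, flow now 2.
Augment In→C→F→E→Eg: bottleneck 2, flow now 4.
Augment In→C→Core→E→Eg: bottleneck 5, flow now 9.
No augmenting path remains; maximum flow = 9.
Cut capacity 9 equals the max flow, so it is a minimum cut.

Yes — it is a minimum cut (capacity 9).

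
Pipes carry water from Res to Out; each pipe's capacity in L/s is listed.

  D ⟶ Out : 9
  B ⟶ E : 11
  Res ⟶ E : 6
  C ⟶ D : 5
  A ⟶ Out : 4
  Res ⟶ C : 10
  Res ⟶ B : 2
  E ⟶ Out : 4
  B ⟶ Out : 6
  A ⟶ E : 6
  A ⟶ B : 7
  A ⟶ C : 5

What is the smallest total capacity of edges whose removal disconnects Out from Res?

11

Augment Res→B→Out: bottleneck 2, flow now 2.
Augment Res→E→Out: bottleneck 4, flow now 6.
Augment Res→C→D→Out: bottleneck 5, flow now 11.
No augmenting path remains; maximum flow = 11.
By max-flow min-cut, the minimum cut capacity equals the max flow.
In the residual graph, reachable from Res: {Res, C, E}.
Min-cut edges: Res→B (2), C→D (5), E→Out (4); capacity 2 + 5 + 4 = 11.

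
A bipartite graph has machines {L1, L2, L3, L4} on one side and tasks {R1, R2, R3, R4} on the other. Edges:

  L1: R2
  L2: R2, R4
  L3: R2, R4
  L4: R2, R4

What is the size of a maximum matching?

Unit-capacity flow: source→left, listed edges, right→sink; max matching = max flow.
Augmenting path L1→R2 (+1); matched 1.
Augmenting path L2→R4 (+1); matched 2.
No augmenting path remains; maximum matching = 2.
König certificate: {R2, R4} is a vertex cover of size 2 (every listed pair touches it), so no matching can be larger.

2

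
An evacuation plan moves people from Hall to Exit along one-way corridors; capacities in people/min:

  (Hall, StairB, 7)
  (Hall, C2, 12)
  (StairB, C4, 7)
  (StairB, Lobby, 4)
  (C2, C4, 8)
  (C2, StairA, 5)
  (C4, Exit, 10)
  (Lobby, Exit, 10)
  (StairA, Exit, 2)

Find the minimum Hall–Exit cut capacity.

16

Augment Hall→StairB→C4→Exit: bottleneck 7, flow now 7.
Augment Hall→C2→C4→Exit: bottleneck 3, flow now 10.
Augment Hall→C2→StairA→Exit: bottleneck 2, flow now 12.
Augment Hall→C2→C4→StairB→Lobby→Exit: bottleneck 4, flow now 16. (uses reverse residual edge)
No augmenting path remains; maximum flow = 16.
By max-flow min-cut, the minimum cut capacity equals the max flow.
In the residual graph, reachable from Hall: {Hall, StairB, C2, C4, StairA}.
Min-cut edges: StairB→Lobby (4), C4→Exit (10), StairA→Exit (2); capacity 4 + 10 + 2 = 16.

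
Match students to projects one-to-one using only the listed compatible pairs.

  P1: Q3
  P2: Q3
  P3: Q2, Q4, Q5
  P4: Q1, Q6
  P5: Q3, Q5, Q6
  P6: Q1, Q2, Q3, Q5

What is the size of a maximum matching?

5

Unit-capacity flow: source→left, listed edges, right→sink; max matching = max flow.
Augmenting path P1→Q3 (+1); matched 1.
Augmenting path P3→Q2 (+1); matched 2.
Augmenting path P4→Q1 (+1); matched 3.
Augmenting path P5→Q5 (+1); matched 4.
Augmenting path P6→Q1→P4→Q6 (+1); matched 5.
No augmenting path remains; maximum matching = 5.
König certificate: {P3, P4, P5, P6, Q3} is a vertex cover of size 5 (every listed pair touches it), so no matching can be larger.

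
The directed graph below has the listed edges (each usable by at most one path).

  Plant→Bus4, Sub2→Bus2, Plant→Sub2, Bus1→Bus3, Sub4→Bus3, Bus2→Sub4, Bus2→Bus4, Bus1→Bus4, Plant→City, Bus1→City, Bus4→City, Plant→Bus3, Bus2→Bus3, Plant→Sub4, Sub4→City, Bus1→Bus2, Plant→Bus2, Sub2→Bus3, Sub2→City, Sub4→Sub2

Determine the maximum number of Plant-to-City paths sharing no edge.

Assign every edge capacity 1; by Menger, the answer equals the max flow.
Path Plant→City (+1); total 1.
Path Plant→Sub4→City (+1); total 2.
Path Plant→Sub2→City (+1); total 3.
Path Plant→Bus4→City (+1); total 4.
No residual Plant→City path; max flow = 4.
Certifying cut of size 4: {Bus4→City, Plant→City, Sub2→City, Sub4→City}.

4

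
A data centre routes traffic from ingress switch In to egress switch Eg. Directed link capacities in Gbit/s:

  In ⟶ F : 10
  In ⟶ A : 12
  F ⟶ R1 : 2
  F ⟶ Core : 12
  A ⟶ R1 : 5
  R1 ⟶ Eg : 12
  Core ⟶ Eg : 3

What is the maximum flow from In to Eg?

Augment In→F→R1→Eg: bottleneck 2, flow now 2.
Augment In→F→Core→Eg: bottleneck 3, flow now 5.
Augment In→A→R1→Eg: bottleneck 5, flow now 10.
No augmenting path remains; maximum flow = 10.
In the residual graph, reachable from In: {In, F, A, Core}.
Min-cut edges: F→R1 (2), A→R1 (5), Core→Eg (3); capacity 2 + 5 + 3 = 10.
This cut is saturated, so no flow can exceed 10.

10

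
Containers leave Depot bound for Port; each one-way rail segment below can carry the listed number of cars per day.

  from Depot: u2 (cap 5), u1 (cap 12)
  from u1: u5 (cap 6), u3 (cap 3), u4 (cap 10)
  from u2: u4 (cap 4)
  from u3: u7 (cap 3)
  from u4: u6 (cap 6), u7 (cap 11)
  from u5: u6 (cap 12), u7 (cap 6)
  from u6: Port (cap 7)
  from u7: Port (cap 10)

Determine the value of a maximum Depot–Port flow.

16

Augment Depot→u1→u3→u7→Port: bottleneck 3, flow now 3.
Augment Depot→u1→u4→u6→Port: bottleneck 6, flow now 9.
Augment Depot→u1→u4→u7→Port: bottleneck 3, flow now 12.
Augment Depot→u2→u4→u7→Port: bottleneck 4, flow now 16.
No augmenting path remains; maximum flow = 16.
In the residual graph, reachable from Depot: {Depot, u2}.
Min-cut edges: Depot→u1 (12), u2→u4 (4); capacity 12 + 4 = 16.
This cut is saturated, so no flow can exceed 16.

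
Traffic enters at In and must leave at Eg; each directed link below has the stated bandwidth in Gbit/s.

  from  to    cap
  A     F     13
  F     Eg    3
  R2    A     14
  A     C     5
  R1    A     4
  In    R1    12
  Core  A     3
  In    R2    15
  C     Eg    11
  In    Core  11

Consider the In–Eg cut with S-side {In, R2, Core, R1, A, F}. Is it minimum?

Yes — it is a minimum cut (capacity 8).

Given cut capacity: 5 + 3 = 8.
Augment In→R2→A→C→Eg: bottleneck 5, flow now 5.
Augment In→R2→A→F→Eg: bottleneck 3, flow now 8.
No augmenting path remains; maximum flow = 8.
Cut capacity 8 equals the max flow, so it is a minimum cut.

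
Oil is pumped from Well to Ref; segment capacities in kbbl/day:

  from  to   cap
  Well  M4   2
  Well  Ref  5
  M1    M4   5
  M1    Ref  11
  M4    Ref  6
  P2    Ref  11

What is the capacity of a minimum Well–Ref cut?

Augment Well→Ref: bottleneck 5, flow now 5.
Augment Well→M4→Ref: bottleneck 2, flow now 7.
No augmenting path remains; maximum flow = 7.
By max-flow min-cut, the minimum cut capacity equals the max flow.
In the residual graph, reachable from Well: {Well}.
Min-cut edges: Well→M4 (2), Well→Ref (5); capacity 2 + 5 = 7.

7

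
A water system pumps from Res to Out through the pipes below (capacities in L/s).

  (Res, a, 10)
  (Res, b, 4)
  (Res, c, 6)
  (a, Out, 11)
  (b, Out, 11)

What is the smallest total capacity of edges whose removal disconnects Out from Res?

Augment Res→a→Out: bottleneck 10, flow now 10.
Augment Res→b→Out: bottleneck 4, flow now 14.
No augmenting path remains; maximum flow = 14.
By max-flow min-cut, the minimum cut capacity equals the max flow.
In the residual graph, reachable from Res: {Res, c}.
Min-cut edges: Res→a (10), Res→b (4); capacity 10 + 4 = 14.

14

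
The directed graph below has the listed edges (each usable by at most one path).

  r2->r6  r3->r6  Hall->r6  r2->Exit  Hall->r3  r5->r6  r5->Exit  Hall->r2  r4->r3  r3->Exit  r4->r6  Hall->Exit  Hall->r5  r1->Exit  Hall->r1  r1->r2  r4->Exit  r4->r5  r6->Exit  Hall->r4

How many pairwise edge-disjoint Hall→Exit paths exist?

Assign every edge capacity 1; by Menger, the answer equals the max flow.
Path Hall→Exit (+1); total 1.
Path Hall→r1→Exit (+1); total 2.
Path Hall→r2→Exit (+1); total 3.
Path Hall→r3→Exit (+1); total 4.
Path Hall→r4→Exit (+1); total 5.
Path Hall→r5→Exit (+1); total 6.
Path Hall→r6→Exit (+1); total 7.
No residual Hall→Exit path; max flow = 7.
Certifying cut of size 7: {Hall→Exit, Hall→r1, Hall→r2, Hall→r3, Hall→r4, Hall→r5, Hall→r6}.

7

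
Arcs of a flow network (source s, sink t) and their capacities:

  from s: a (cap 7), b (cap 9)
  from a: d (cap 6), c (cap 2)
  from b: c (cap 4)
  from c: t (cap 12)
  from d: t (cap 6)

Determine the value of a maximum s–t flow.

Augment s→a→c→t: bottleneck 2, flow now 2.
Augment s→a→d→t: bottleneck 5, flow now 7.
Augment s→b→c→t: bottleneck 4, flow now 11.
No augmenting path remains; maximum flow = 11.
In the residual graph, reachable from s: {s, b}.
Min-cut edges: s→a (7), b→c (4); capacity 7 + 4 = 11.
This cut is saturated, so no flow can exceed 11.

11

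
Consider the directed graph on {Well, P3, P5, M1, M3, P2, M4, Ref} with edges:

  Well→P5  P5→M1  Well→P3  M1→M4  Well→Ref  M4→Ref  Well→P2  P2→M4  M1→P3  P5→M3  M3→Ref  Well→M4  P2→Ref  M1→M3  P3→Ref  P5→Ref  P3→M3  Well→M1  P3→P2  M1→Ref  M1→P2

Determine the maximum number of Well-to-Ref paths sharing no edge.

Assign every edge capacity 1; by Menger, the answer equals the max flow.
Path Well→Ref (+1); total 1.
Path Well→P3→Ref (+1); total 2.
Path Well→P5→Ref (+1); total 3.
Path Well→M1→Ref (+1); total 4.
Path Well→P2→Ref (+1); total 5.
Path Well→M4→Ref (+1); total 6.
No residual Well→Ref path; max flow = 6.
Certifying cut of size 6: {Well→M1, Well→M4, Well→P2, Well→P3, Well→P5, Well→Ref}.

6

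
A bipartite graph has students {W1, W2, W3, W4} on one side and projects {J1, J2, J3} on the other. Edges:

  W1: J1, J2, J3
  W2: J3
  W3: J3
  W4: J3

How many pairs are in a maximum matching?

2

Unit-capacity flow: source→left, listed edges, right→sink; max matching = max flow.
Augmenting path W1→J1 (+1); matched 1.
Augmenting path W2→J3 (+1); matched 2.
No augmenting path remains; maximum matching = 2.
König certificate: {W1, J3} is a vertex cover of size 2 (every listed pair touches it), so no matching can be larger.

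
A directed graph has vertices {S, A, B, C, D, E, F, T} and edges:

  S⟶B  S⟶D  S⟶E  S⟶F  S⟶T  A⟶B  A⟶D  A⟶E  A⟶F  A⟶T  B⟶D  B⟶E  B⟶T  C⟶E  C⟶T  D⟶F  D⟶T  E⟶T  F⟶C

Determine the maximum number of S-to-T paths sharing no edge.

Assign every edge capacity 1; by Menger, the answer equals the max flow.
Path S→T (+1); total 1.
Path S→B→T (+1); total 2.
Path S→D→T (+1); total 3.
Path S→E→T (+1); total 4.
Path S→F→C→T (+1); total 5.
No residual S→T path; max flow = 5.
Certifying cut of size 5: {S→B, S→D, S→E, S→F, S→T}.

5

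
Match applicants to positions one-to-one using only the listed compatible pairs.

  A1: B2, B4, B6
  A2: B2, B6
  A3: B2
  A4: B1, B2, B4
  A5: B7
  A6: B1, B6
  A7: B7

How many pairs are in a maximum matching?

5

Unit-capacity flow: source→left, listed edges, right→sink; max matching = max flow.
Augmenting path A1→B2 (+1); matched 1.
Augmenting path A2→B6 (+1); matched 2.
Augmenting path A4→B1 (+1); matched 3.
Augmenting path A5→B7 (+1); matched 4.
Augmenting path A3→B2→A1→B4 (+1); matched 5.
No augmenting path remains; maximum matching = 5.
König certificate: {B1, B2, B4, B6, B7} is a vertex cover of size 5 (every listed pair touches it), so no matching can be larger.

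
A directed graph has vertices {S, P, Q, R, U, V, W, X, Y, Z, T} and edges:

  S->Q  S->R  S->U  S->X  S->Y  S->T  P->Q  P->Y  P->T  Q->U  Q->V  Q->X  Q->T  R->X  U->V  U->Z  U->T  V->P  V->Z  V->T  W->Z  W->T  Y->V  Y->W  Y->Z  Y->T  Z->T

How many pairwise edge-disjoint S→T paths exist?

Assign every edge capacity 1; by Menger, the answer equals the max flow.
Path S→T (+1); total 1.
Path S→Q→T (+1); total 2.
Path S→U→T (+1); total 3.
Path S→Y→T (+1); total 4.
No residual S→T path; max flow = 4.
Certifying cut of size 4: {S→Q, S→T, S→U, S→Y}.

4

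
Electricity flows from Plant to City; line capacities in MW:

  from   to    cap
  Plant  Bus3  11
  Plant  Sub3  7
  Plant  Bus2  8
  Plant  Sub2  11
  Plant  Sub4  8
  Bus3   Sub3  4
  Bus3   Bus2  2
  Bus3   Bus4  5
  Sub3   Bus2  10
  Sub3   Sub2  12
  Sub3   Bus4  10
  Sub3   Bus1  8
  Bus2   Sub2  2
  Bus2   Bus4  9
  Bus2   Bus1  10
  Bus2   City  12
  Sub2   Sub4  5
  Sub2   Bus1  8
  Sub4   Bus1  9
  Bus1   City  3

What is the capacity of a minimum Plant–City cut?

15

Augment Plant→Bus2→City: bottleneck 8, flow now 8.
Augment Plant→Bus3→Bus2→City: bottleneck 2, flow now 10.
Augment Plant→Sub3→Bus2→City: bottleneck 2, flow now 12.
Augment Plant→Sub3→Bus1→City: bottleneck 3, flow now 15.
No augmenting path remains; maximum flow = 15.
By max-flow min-cut, the minimum cut capacity equals the max flow.
In the residual graph, reachable from Plant: {Plant, Bus3, Sub3, Bus2, Sub2, Bus4, Sub4, Bus1}.
Min-cut edges: Bus2→City (12), Bus1→City (3); capacity 12 + 3 = 15.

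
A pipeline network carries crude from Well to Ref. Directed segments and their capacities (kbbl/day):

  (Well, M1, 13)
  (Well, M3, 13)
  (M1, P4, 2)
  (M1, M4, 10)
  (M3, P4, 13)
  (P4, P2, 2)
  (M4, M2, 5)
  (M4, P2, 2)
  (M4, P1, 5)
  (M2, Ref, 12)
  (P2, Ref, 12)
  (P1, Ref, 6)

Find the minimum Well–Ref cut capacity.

12

Augment Well→M1→P4→P2→Ref: bottleneck 2, flow now 2.
Augment Well→M1→M4→M2→Ref: bottleneck 5, flow now 7.
Augment Well→M1→M4→P2→Ref: bottleneck 2, flow now 9.
Augment Well→M1→M4→P1→Ref: bottleneck 3, flow now 12.
No augmenting path remains; maximum flow = 12.
By max-flow min-cut, the minimum cut capacity equals the max flow.
In the residual graph, reachable from Well: {Well, M1, M3, P4}.
Min-cut edges: M1→M4 (10), P4→P2 (2); capacity 10 + 2 = 12.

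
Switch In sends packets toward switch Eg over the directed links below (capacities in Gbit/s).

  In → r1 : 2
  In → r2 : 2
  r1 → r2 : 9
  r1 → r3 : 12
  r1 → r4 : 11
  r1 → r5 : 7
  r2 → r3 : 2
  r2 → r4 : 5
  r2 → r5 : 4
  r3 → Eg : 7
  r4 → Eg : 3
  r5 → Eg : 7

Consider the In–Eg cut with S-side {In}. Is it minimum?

Given cut capacity: 2 + 2 = 4.
Augment In→r1→r3→Eg: bottleneck 2, flow now 2.
Augment In→r2→r3→Eg: bottleneck 2, flow now 4.
No augmenting path remains; maximum flow = 4.
Cut capacity 4 equals the max flow, so it is a minimum cut.

Yes — it is a minimum cut (capacity 4).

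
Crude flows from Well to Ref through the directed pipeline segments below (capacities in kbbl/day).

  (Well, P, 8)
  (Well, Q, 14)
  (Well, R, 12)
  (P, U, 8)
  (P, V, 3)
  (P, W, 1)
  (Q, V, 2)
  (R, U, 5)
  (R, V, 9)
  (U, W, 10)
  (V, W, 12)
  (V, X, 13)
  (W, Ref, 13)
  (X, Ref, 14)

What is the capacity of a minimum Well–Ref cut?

Augment Well→P→W→Ref: bottleneck 1, flow now 1.
Augment Well→P→U→W→Ref: bottleneck 7, flow now 8.
Augment Well→Q→V→W→Ref: bottleneck 2, flow now 10.
Augment Well→R→U→W→Ref: bottleneck 3, flow now 13.
Augment Well→R→V→X→Ref: bottleneck 9, flow now 22.
No augmenting path remains; maximum flow = 22.
By max-flow min-cut, the minimum cut capacity equals the max flow.
In the residual graph, reachable from Well: {Well, Q}.
Min-cut edges: Well→P (8), Well→R (12), Q→V (2); capacity 8 + 12 + 2 = 22.

22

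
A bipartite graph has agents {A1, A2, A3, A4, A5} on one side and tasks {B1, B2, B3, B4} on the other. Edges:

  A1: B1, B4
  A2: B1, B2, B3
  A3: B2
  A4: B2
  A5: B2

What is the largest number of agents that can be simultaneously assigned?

3

Unit-capacity flow: source→left, listed edges, right→sink; max matching = max flow.
Augmenting path A1→B1 (+1); matched 1.
Augmenting path A2→B2 (+1); matched 2.
Augmenting path A3→B2→A2→B3 (+1); matched 3.
No augmenting path remains; maximum matching = 3.
König certificate: {A1, A2, B2} is a vertex cover of size 3 (every listed pair touches it), so no matching can be larger.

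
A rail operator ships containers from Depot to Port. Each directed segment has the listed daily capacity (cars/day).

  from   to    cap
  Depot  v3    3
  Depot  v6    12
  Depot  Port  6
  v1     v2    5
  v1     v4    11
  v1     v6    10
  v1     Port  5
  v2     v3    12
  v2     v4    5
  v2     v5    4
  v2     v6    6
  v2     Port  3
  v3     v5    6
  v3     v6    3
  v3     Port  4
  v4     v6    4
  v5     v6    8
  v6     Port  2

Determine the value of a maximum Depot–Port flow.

11

Augment Depot→Port: bottleneck 6, flow now 6.
Augment Depot→v3→Port: bottleneck 3, flow now 9.
Augment Depot→v6→Port: bottleneck 2, flow now 11.
No augmenting path remains; maximum flow = 11.
In the residual graph, reachable from Depot: {Depot, v6}.
Min-cut edges: Depot→v3 (3), Depot→Port (6), v6→Port (2); capacity 3 + 6 + 2 = 11.
This cut is saturated, so no flow can exceed 11.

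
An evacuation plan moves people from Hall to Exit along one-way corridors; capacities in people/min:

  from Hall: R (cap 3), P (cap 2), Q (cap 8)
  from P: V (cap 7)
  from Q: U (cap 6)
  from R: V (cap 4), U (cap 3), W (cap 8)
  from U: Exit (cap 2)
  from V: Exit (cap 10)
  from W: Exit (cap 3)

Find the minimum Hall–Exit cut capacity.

Augment Hall→P→V→Exit: bottleneck 2, flow now 2.
Augment Hall→Q→U→Exit: bottleneck 2, flow now 4.
Augment Hall→R→V→Exit: bottleneck 3, flow now 7.
No augmenting path remains; maximum flow = 7.
By max-flow min-cut, the minimum cut capacity equals the max flow.
In the residual graph, reachable from Hall: {Hall, Q, U}.
Min-cut edges: Hall→P (2), Hall→R (3), U→Exit (2); capacity 2 + 3 + 2 = 7.

7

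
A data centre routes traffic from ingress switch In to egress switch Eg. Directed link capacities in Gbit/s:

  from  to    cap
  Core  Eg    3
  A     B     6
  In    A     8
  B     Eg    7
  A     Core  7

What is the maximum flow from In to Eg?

8

Augment In→A→Core→Eg: bottleneck 3, flow now 3.
Augment In→A→B→Eg: bottleneck 5, flow now 8.
No augmenting path remains; maximum flow = 8.
In the residual graph, reachable from In: {In}.
Min-cut edges: In→A (8); capacity 8 = 8.
This cut is saturated, so no flow can exceed 8.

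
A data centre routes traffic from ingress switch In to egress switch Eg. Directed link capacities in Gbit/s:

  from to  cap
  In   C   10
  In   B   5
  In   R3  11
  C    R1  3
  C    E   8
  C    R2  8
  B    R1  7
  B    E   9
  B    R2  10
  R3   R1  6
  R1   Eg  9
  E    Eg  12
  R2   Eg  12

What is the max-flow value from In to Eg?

Augment In→C→R1→Eg: bottleneck 3, flow now 3.
Augment In→C→E→Eg: bottleneck 7, flow now 10.
Augment In→B→R1→Eg: bottleneck 5, flow now 15.
Augment In→R3→R1→Eg: bottleneck 1, flow now 16.
Augment In→R3→R1→C→E→Eg: bottleneck 1, flow now 17. (uses reverse residual edge)
Augment In→R3→R1→C→R2→Eg: bottleneck 2, flow now 19. (uses reverse residual edge)
Augment In→R3→R1→B→E→Eg: bottleneck 2, flow now 21. (uses reverse residual edge)
No augmenting path remains; maximum flow = 21.
In the residual graph, reachable from In: {In, R3}.
Min-cut edges: In→C (10), In→B (5), R3→R1 (6); capacity 10 + 5 + 6 = 21.
This cut is saturated, so no flow can exceed 21.

21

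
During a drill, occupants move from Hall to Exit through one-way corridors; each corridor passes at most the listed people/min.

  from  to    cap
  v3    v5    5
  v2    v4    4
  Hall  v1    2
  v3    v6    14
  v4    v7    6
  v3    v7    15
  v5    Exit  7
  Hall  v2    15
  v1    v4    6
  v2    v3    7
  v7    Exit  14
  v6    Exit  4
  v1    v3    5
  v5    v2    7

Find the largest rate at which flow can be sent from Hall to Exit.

13

Augment Hall→v1→v3→v5→Exit: bottleneck 2, flow now 2.
Augment Hall→v2→v3→v5→Exit: bottleneck 3, flow now 5.
Augment Hall→v2→v3→v6→Exit: bottleneck 4, flow now 9.
Augment Hall→v2→v4→v7→Exit: bottleneck 4, flow now 13.
No augmenting path remains; maximum flow = 13.
In the residual graph, reachable from Hall: {Hall, v2}.
Min-cut edges: Hall→v1 (2), v2→v3 (7), v2→v4 (4); capacity 2 + 7 + 4 = 13.
This cut is saturated, so no flow can exceed 13.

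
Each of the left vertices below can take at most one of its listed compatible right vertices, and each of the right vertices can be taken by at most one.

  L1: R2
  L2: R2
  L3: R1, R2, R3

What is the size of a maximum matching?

Unit-capacity flow: source→left, listed edges, right→sink; max matching = max flow.
Augmenting path L1→R2 (+1); matched 1.
Augmenting path L3→R1 (+1); matched 2.
No augmenting path remains; maximum matching = 2.
König certificate: {L3, R2} is a vertex cover of size 2 (every listed pair touches it), so no matching can be larger.

2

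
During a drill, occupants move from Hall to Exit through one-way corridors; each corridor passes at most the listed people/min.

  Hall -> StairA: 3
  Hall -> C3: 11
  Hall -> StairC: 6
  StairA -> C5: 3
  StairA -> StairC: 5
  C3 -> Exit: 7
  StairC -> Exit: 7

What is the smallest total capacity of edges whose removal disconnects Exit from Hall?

Augment Hall→C3→Exit: bottleneck 7, flow now 7.
Augment Hall→StairC→Exit: bottleneck 6, flow now 13.
Augment Hall→StairA→StairC→Exit: bottleneck 1, flow now 14.
No augmenting path remains; maximum flow = 14.
By max-flow min-cut, the minimum cut capacity equals the max flow.
In the residual graph, reachable from Hall: {Hall, StairA, C3, C5, StairC}.
Min-cut edges: C3→Exit (7), StairC→Exit (7); capacity 7 + 7 = 14.

14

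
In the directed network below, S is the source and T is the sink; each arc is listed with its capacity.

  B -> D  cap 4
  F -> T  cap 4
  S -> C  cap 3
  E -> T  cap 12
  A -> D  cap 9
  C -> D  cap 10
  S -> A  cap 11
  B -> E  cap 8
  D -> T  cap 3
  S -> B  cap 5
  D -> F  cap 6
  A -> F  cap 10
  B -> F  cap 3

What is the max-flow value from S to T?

Augment S→A→D→T: bottleneck 3, flow now 3.
Augment S→A→F→T: bottleneck 4, flow now 7.
Augment S→B→E→T: bottleneck 5, flow now 12.
No augmenting path remains; maximum flow = 12.
In the residual graph, reachable from S: {S, A, C, D, F}.
Min-cut edges: S→B (5), D→T (3), F→T (4); capacity 5 + 3 + 4 = 12.
This cut is saturated, so no flow can exceed 12.

12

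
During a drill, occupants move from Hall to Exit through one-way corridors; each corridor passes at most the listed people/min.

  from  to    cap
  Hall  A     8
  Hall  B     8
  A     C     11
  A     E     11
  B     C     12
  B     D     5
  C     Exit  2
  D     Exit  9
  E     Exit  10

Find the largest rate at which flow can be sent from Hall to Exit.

15

Augment Hall→A→C→Exit: bottleneck 2, flow now 2.
Augment Hall→A→E→Exit: bottleneck 6, flow now 8.
Augment Hall→B→D→Exit: bottleneck 5, flow now 13.
Augment Hall→B→C→A→E→Exit: bottleneck 2, flow now 15. (uses reverse residual edge)
No augmenting path remains; maximum flow = 15.
In the residual graph, reachable from Hall: {Hall, B, C}.
Min-cut edges: Hall→A (8), B→D (5), C→Exit (2); capacity 8 + 5 + 2 = 15.
This cut is saturated, so no flow can exceed 15.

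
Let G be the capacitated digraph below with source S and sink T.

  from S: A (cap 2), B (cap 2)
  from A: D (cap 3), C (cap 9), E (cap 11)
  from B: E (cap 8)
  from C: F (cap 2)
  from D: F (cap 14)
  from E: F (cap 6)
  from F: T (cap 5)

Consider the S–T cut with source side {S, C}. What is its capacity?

Edges leaving {S, C}: S→A (2), S→B (2), C→F (2).
Cut capacity = 2 + 2 + 2 = 6.

6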